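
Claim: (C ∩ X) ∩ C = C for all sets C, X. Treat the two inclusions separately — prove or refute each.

(⊆) holds; (⊇) fails.

(⊆) Let x ∈ (C ∩ X) ∩ C. Then x ∈ C ∩ X, from which x ∈ C.

(⊇) This inclusion fails. Take C = {1}, X = ∅; then 1 ∈ C but 1 ∉ (C ∩ X) ∩ C.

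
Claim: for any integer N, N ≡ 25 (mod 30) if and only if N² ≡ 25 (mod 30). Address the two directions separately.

Not equivalent: only (⇒) holds.

(→) Suppose N ≡ 25 (mod 30). Write N = 30j + 25. Then (30j + 25)² = 900j² + 1500j + 625 = 30(30j² + 50j + 20) + 25, so N² ≡ 25 (mod 30).

(←) This fails: take N = 5. Then 5² = 25 ≡ 25 (mod 30), yet 5 ≡ 5 (mod 30), not 25.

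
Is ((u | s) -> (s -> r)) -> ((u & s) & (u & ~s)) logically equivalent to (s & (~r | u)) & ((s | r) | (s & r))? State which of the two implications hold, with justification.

(→) Assume the antecedent. If s is true, the antecedent forces (s = T, r = F, u = F) or (s = T, r = F, u = T), and the consequent holds there. If s is false, the antecedent cannot hold. Either way the consequent holds.

(←) This fails. Under s = T, r = T, u = T, the left side is false but the right side is true.

Only the forward direction holds.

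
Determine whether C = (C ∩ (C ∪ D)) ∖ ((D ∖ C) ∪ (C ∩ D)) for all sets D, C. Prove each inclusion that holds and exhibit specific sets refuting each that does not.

Forward inclusion. This inclusion fails. Take D = {1}, C = {1}; then 1 ∈ C but 1 ∉ (C ∩ (C ∪ D)) ∖ ((D ∖ C) ∪ (C ∩ D)).

Reverse inclusion. Let x ∈ (C ∩ (C ∪ D)) ∖ ((D ∖ C) ∪ (C ∩ D)). Then x ∈ C and x ∉ D, from which x ∈ C.

(⊆) fails; (⊇) holds.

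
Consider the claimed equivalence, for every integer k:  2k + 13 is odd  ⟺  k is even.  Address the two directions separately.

Forward direction. This fails: take k = 7. Then 2k + 13 = 27, which is odd, yet k = 7 is odd, not even.

Converse. Suppose k is even. Since 2 is even, 2k is even for every k, so 2k + 13 has the same parity as 13, which is odd. Hence 2k + 13 is odd.

The forward direction fails; the converse holds.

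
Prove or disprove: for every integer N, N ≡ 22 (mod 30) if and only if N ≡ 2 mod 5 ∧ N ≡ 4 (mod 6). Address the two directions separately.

The biconditional holds.

(⇒) Suppose N ≡ 22 (mod 30); write N = 30j + 22. Since 5 ∣ 30, reducing mod 5 gives N ≡ 22 ≡ 2 (mod 5); since 6 ∣ 30, reducing mod 6 gives N ≡ 22 ≡ 4 (mod 6).

(⇐) Conversely, if N ≡ 2 (mod 5) and N ≡ 4 (mod 6), then by the Chinese remainder theorem N ≡ 22 (mod 30). This is exactly N ≡ 22 (mod 30).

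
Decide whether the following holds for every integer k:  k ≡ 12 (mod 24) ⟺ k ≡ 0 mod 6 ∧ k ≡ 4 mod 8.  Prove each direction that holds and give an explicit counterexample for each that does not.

The biconditional holds.

Forward direction. Suppose k ≡ 12 (mod 24); write k = 24j + 12. Since 6 ∣ 24, reducing mod 6 gives k ≡ 12 ≡ 0 (mod 6); since 8 ∣ 24, reducing mod 8 gives k ≡ 12 ≡ 4 (mod 8).

Converse. If k ≡ 0 (mod 6) and k ≡ 4 (mod 8), then by the Chinese remainder theorem k ≡ 12 (mod 24). This is exactly k ≡ 12 (mod 24).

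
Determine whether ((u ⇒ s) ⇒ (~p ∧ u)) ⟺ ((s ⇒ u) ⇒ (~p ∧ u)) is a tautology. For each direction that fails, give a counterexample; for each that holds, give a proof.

(⇒) This fails. Under u = T, p = T, s = F, the left side is true but the right side is false.

(⇐) This fails. Under u = F, p = F, s = T, the left side is false but the right side is true.

(⇒) fails and (⇐) fails.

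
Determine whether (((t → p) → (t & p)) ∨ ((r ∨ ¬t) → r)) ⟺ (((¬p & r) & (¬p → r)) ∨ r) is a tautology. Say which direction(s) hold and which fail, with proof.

Only the reverse direction holds.

(→) This fails. Under r = F, p = F, t = T, the left side is true but the right side is false.

(←) Assume the antecedent. If r is true, the consequent reduces to true regardless of the other variables. If r is false, the antecedent cannot hold. Either way the consequent holds.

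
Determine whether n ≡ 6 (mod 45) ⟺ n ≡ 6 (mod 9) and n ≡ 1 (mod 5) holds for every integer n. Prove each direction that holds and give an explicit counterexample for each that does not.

Forward direction. Suppose n ≡ 6 (mod 45); write n = 45j + 6. Since 9 ∣ 45, reducing mod 9 gives n ≡ 6 (mod 9); since 5 ∣ 45, reducing mod 5 gives n ≡ 6 ≡ 1 (mod 5).

Converse. If n ≡ 6 (mod 9) and n ≡ 1 (mod 5), then by the Chinese remainder theorem n ≡ 6 (mod 45). This is exactly n ≡ 6 (mod 45).

Equivalent; both directions hold.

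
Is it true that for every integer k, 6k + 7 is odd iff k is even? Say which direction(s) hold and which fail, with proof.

The forward direction fails; the converse holds.

(⟹) This fails: take k = 1. Then 6k + 7 = 13, which is odd, yet k = 1 is odd, not even.

(⟸) Suppose k is even. Since 6 is even, 6k is even for every k, so 6k + 7 has the same parity as 7, which is odd. Hence 6k + 7 is odd.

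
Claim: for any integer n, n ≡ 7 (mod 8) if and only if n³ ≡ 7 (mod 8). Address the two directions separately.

(⟹) Suppose n ≡ 7 (mod 8). Write n = 8j + 7. Then (8j + 7)³ = 512j³ + 1344j² + 1176j + 343 = 8(64j³ + 168j² + 147j + 42) + 7, so n³ ≡ 7 (mod 8).

(⟸) For the converse, argue contrapositively. If n ≢ 7 (mod 8), then n is congruent to one of 0, 1, 2, 3, 4, 5, 6 modulo 8, and these give n³ ≡ 0, 1, 0, 3, 0, 5, 0 respectively — never 7.

The biconditional holds.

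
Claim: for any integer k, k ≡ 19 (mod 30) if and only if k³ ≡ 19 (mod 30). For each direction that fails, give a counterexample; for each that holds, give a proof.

The biconditional holds.

Converse. Suppose k³ ≡ 19 (mod 30). The only residue r in {0, …, 29} with r³ ≡ 19 (mod 30) is r = 19, so k ≡ 19 (mod 30).

Forward direction. Suppose k ≡ 19 (mod 30). Write k = 30j + 19. Then (30j + 19)³ = 27000j³ + 51300j² + 32490j + 6859 = 30(900j³ + 1710j² + 1083j + 228) + 19, so k³ ≡ 19 (mod 30).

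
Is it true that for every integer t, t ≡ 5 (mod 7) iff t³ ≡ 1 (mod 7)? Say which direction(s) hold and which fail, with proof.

Neither implication holds.

[⇒] This fails: take t = 5. Then 5 ≡ 5 (mod 7), but 5³ = 125 ≡ 6 (mod 7), not 1.

[⇐] This fails: take t = 1. Then 1³ = 1 ≡ 1 (mod 7), yet 1 ≡ 1 (mod 7), not 5.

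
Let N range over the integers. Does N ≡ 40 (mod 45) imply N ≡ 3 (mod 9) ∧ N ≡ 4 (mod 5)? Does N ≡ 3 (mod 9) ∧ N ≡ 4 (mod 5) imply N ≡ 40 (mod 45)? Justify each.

(⇒) fails and (⇐) fails.

[⇒] This fails: N = 40 gives 40 ≡ 40 (mod 45) but 40 ≡ 4 (mod 9), so the conjunction on the right does not hold.

[⇐] This fails: N = 39 satisfies both congruences on the right (39 ≡ 3 mod 9 and 39 ≡ 4 mod 5) yet 39 ≡ 39 (mod 45), not 40.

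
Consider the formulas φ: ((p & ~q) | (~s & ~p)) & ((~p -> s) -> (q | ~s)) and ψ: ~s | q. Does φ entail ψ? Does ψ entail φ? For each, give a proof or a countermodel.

Only the forward implication holds.

(←) This fails. Under s = T, q = T, p = F, the left side is false but the right side is true.

(→) Assume the antecedent. If s is true, the antecedent cannot hold. If s is false, ~s | q reduces to true regardless of the other variables. Either way ~s | q holds.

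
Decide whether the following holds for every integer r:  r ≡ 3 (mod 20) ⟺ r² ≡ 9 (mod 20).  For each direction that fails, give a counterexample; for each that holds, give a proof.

Not equivalent: only (⇒) holds.

(⇐) This fails: take r = 7. Then 7² = 49 ≡ 9 (mod 20), yet 7 ≡ 7 (mod 20), not 3.

(⇒) Suppose r ≡ 3 (mod 20). Write r = 20j + 3. Then (20j + 3)² = 400j² + 120j + 9 = 20(20j² + 6j) + 9, so r² ≡ 9 (mod 20).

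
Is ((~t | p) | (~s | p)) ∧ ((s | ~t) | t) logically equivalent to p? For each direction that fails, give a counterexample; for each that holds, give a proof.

Only the reverse direction holds.

Forward direction. This fails. Under s = F, t = F, p = F, the left side is true but the right side is false.

Converse. Assume the antecedent. If s is true, the antecedent forces (s = T, t = F, p = T) or (s = T, t = T, p = T), and the consequent holds there. If s is false, the consequent reduces to true regardless of the other variables. Either way the consequent holds.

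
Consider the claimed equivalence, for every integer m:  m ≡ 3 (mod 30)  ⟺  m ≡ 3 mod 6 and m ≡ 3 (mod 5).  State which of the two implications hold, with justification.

(⟸) If m ≡ 3 (mod 6) and m ≡ 3 (mod 5), then by the Chinese remainder theorem m ≡ 3 (mod 30). This is exactly m ≡ 3 (mod 30).

(⟹) Suppose m ≡ 3 (mod 30); write m = 30j + 3. Since 6 ∣ 30, reducing mod 6 gives m ≡ 3 (mod 6); since 5 ∣ 30, reducing mod 5 gives m ≡ 3 (mod 5).

Both directions hold.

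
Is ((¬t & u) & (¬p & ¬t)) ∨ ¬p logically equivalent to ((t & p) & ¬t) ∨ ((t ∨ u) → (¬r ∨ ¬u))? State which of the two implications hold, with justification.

Neither direction holds.

[⇒] This fails. Under t = F, u = T, r = T, p = F, the left side is true but the right side is false.

[⇐] This fails. Under t = F, u = F, r = F, p = T, the left side is false but the right side is true.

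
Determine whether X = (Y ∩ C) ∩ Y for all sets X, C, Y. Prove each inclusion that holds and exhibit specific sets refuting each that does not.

Both inclusions fail.

Forward inclusion. This inclusion fails. Take X = {1}, C = ∅, Y = ∅; then 1 ∈ X but 1 ∉ (Y ∩ C) ∩ Y.

Reverse inclusion. This inclusion fails. Take X = ∅, C = {1}, Y = {1}; then 1 ∈ (Y ∩ C) ∩ Y but 1 ∉ X.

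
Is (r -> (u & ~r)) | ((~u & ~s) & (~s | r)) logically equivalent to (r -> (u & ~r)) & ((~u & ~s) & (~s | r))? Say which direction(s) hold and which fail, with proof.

(→) This fails. Under u = T, r = F, s = F, the left side is true but the right side is false.

(←) Assume the antecedent. If u is true, the antecedent cannot hold. If u is false, the antecedent forces (u = F, r = F, s = F), and the consequent holds there. Either way the consequent holds.

(⇒) fails; (⇐) holds.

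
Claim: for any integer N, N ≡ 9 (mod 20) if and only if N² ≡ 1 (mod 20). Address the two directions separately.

Only the forward direction holds.

(⟸) This fails: take N = 1. Then 1² = 1 ≡ 1 (mod 20), yet 1 ≡ 1 (mod 20), not 9.

(⟹) Suppose N ≡ 9 (mod 20). Write N = 20j + 9. Then (20j + 9)² = 400j² + 360j + 81 = 20(20j² + 18j + 4) + 1, so N² ≡ 1 (mod 20).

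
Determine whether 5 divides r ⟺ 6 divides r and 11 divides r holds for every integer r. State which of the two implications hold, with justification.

(⇒) fails and (⇐) fails.

Forward direction. This fails: take r = 5. Certainly 5 ∣ 5, but 6 ∤ 5.

Converse. This fails: take r = 66. Both 6 ∣ 66 and 11 ∣ 66, yet 66 is not a multiple of 5 (since 66 = 13·5 + 1), so 5 ∤ 66.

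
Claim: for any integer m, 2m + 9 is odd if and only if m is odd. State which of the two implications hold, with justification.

Not equivalent: only (⇐) holds.

[⇒] This fails: take m = 6. Then 2m + 9 = 21, which is odd, yet m = 6 is even, not odd.

[⇐] Suppose m is odd. Since 2 is even, 2m is even for every m, so 2m + 9 has the same parity as 9, which is odd. Hence 2m + 9 is odd.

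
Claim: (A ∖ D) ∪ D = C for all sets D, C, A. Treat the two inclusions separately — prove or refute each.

Forward inclusion. This inclusion fails. Take D = {1}, C = ∅, A = ∅; then 1 ∈ (A ∖ D) ∪ D but 1 ∉ C.

Reverse inclusion. This inclusion fails. Take D = ∅, C = {1}, A = ∅; then 1 ∈ C but 1 ∉ (A ∖ D) ∪ D.

Both inclusions fail.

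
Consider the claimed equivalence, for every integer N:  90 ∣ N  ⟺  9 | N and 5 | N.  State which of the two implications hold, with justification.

(←) This fails: take N = 45. Both 9 ∣ 45 and 5 ∣ 45, yet 45 is not a multiple of 90 (since 45 = 0·90 + 45), so 90 ∤ 45.

(→) If 90 ∣ N, write N = 90q. Since 90 = 10·9, N = 9·(10q), so 9 ∣ N; and since 90 = 18·5, N = 5·(18q), so 5 ∣ N.

The forward direction holds; the converse fails.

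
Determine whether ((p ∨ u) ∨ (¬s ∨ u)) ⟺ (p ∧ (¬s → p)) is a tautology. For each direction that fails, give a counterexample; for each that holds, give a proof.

Not equivalent: only (⇐) holds.

[⇒] This fails. Under u = F, s = F, p = F, the left side is true but the right side is false.

[⇐] Assume the antecedent. If u is true, (p ∨ u) ∨ (¬s ∨ u) reduces to true regardless of the other variables. If u is false, the antecedent forces (u = F, s = F, p = T) or (u = F, s = T, p = T), and (p ∨ u) ∨ (¬s ∨ u) holds there. Either way (p ∨ u) ∨ (¬s ∨ u) holds.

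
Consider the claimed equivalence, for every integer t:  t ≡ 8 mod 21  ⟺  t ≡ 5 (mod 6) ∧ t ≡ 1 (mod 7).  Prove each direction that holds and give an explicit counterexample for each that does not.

(⟹) This fails: t = 8 gives 8 ≡ 8 (mod 21) but 8 ≡ 2 (mod 6), so the conjunction on the right does not hold.

(⟸) Conversely, if t ≡ 5 (mod 6) and t ≡ 1 (mod 7), then by the Chinese remainder theorem t ≡ 29 (mod 42). Since 29 ≡ 8 (mod 21) and 21 ∣ 42, we get t ≡ 8 (mod 21).

Not equivalent: only (⇐) holds.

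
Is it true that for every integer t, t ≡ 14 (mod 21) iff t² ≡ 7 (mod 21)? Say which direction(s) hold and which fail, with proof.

(→) Suppose t ≡ 14 (mod 21). Write t = 21j + 14. Then (21j + 14)² = 441j² + 588j + 196 = 21(21j² + 28j + 9) + 7, so t² ≡ 7 (mod 21).

(←) This fails: take t = 7. Then 7² = 49 ≡ 7 (mod 21), yet 7 ≡ 7 (mod 21), not 14.

Only the forward implication holds.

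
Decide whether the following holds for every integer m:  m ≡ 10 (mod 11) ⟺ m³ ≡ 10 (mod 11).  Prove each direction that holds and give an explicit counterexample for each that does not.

Equivalent; both directions hold.

Forward direction. Suppose m ≡ 10 (mod 11). Write m = 11j + 10. Then (11j + 10)³ = 1331j³ + 3630j² + 3300j + 1000 = 11(121j³ + 330j² + 300j + 90) + 10, so m³ ≡ 10 (mod 11).

Converse. Suppose m³ ≡ 10 (mod 11). The only residue r in {0, …, 10} with r³ ≡ 10 (mod 11) is r = 10, so m ≡ 10 (mod 11).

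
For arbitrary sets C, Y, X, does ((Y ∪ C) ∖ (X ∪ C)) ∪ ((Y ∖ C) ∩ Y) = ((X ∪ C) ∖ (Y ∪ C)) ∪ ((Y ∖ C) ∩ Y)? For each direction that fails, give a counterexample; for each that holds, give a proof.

Forward inclusion. Let x ∈ ((Y ∪ C) ∖ (X ∪ C)) ∪ ((Y ∖ C) ∩ Y). Then either x ∈ Y and x ∉ C, X; or x ∈ Y ∩ X and x ∉ C. In each case x ∈ ((X ∪ C) ∖ (Y ∪ C)) ∪ ((Y ∖ C) ∩ Y), so ((Y ∪ C) ∖ (X ∪ C)) ∪ ((Y ∖ C) ∩ Y) ⊆ ((X ∪ C) ∖ (Y ∪ C)) ∪ ((Y ∖ C) ∩ Y).

Reverse inclusion. This inclusion fails. Take C = ∅, Y = ∅, X = {1}; then 1 ∈ ((X ∪ C) ∖ (Y ∪ C)) ∪ ((Y ∖ C) ∩ Y) but 1 ∉ ((Y ∪ C) ∖ (X ∪ C)) ∪ ((Y ∖ C) ∩ Y).

(⊆) holds; (⊇) fails.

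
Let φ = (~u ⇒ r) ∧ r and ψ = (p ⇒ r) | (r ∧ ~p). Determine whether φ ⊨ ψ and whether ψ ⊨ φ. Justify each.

[⇐] This fails. Under u = F, p = F, r = F, the left side is false but the right side is true.

[⇒] Assume the antecedent. If u is true, the antecedent forces (u = T, p = F, r = T) or (u = T, p = T, r = T), and (p ⇒ r) | (r ∧ ~p) holds there. If u is false, the antecedent forces (u = F, p = F, r = T) or (u = F, p = T, r = T), and (p ⇒ r) | (r ∧ ~p) holds there. Either way (p ⇒ r) | (r ∧ ~p) holds.

Not equivalent: only (⇒) holds.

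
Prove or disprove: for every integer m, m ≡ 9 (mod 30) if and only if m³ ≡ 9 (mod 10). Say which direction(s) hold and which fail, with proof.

(⇒) holds; (⇐) fails.

(⇐) This fails: take m = 19. Then 19³ = 6859 ≡ 9 (mod 10), yet 19 ≡ 19 (mod 30), not 9.

(⇒) Suppose m ≡ 9 (mod 30). Then m³ ≡ 9³ = 729 (mod 30), and since 10 ∣ 30, also m³ ≡ 9 (mod 10).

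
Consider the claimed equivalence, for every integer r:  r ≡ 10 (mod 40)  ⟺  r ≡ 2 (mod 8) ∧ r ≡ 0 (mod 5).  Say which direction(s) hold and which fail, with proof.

Both directions hold.

Forward direction. Suppose r ≡ 10 (mod 40); write r = 40j + 10. Since 8 ∣ 40, reducing mod 8 gives r ≡ 10 ≡ 2 (mod 8); since 5 ∣ 40, reducing mod 5 gives r ≡ 10 ≡ 0 (mod 5).

Converse. If r ≡ 2 (mod 8) and r ≡ 0 (mod 5), then by the Chinese remainder theorem r ≡ 10 (mod 40). This is exactly r ≡ 10 (mod 40).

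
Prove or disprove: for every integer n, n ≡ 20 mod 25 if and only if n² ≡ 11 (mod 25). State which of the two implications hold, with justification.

(⇒) fails and (⇐) fails.

Forward direction. This fails: take n = 20. Then 20 ≡ 20 (mod 25), but 20² = 400 ≡ 0 (mod 25), not 11.

Converse. This fails: take n = 6. Then 6² = 36 ≡ 11 (mod 25), yet 6 ≡ 6 (mod 25), not 20.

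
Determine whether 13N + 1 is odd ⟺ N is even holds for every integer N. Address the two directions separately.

Both implications hold.

[⇐] Suppose N is even; write N = 2j. Then 13N + 1 = 13·(2j) + 1 = 2·13j + 1, which is odd.

[⇒] Suppose 13N + 1 is odd. Since 13 is odd, 13N and N have the same parity, so 13N + 1 ≡ N + 1 (mod 2). As 1 is odd, 13N + 1 is odd exactly when N is even. Thus N is even.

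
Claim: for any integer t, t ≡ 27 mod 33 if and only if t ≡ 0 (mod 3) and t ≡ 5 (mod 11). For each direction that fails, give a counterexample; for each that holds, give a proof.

Converse. If t ≡ 0 (mod 3) and t ≡ 5 (mod 11), then by the Chinese remainder theorem t ≡ 27 (mod 33). This is exactly t ≡ 27 (mod 33).

Forward direction. Suppose t ≡ 27 (mod 33); write t = 33j + 27. Since 3 ∣ 33, reducing mod 3 gives t ≡ 27 ≡ 0 (mod 3); since 11 ∣ 33, reducing mod 11 gives t ≡ 27 ≡ 5 (mod 11).

The biconditional holds.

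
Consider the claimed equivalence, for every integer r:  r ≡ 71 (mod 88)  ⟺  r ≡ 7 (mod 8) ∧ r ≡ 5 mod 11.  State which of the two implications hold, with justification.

(⟹) Suppose r ≡ 71 (mod 88); write r = 88j + 71. Since 8 ∣ 88, reducing mod 8 gives r ≡ 71 ≡ 7 (mod 8); since 11 ∣ 88, reducing mod 11 gives r ≡ 71 ≡ 5 (mod 11).

(⟸) Conversely, if r ≡ 7 (mod 8) and r ≡ 5 (mod 11), then by the Chinese remainder theorem r ≡ 71 (mod 88). This is exactly r ≡ 71 (mod 88).

Equivalent; both directions hold.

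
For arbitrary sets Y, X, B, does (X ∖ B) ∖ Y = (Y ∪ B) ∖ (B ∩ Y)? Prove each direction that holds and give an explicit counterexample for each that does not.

Both inclusions fail.

(⟹) This inclusion fails. Take Y = ∅, X = {1}, B = ∅; then 1 ∈ (X ∖ B) ∖ Y but 1 ∉ (Y ∪ B) ∖ (B ∩ Y).

(⟸) This inclusion fails. Take Y = {1}, X = ∅, B = ∅; then 1 ∈ (Y ∪ B) ∖ (B ∩ Y) but 1 ∉ (X ∖ B) ∖ Y.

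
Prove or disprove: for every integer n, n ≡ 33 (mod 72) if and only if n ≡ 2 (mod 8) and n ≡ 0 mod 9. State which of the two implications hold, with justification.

Both directions fail.

Forward direction. This fails: n = 33 gives 33 ≡ 33 (mod 72) but 33 ≡ 1 (mod 8), so the conjunction on the right does not hold.

Converse. This fails: n = 18 satisfies both congruences on the right (18 ≡ 2 mod 8 and 18 ≡ 0 mod 9) yet 18 ≡ 18 (mod 72), not 33.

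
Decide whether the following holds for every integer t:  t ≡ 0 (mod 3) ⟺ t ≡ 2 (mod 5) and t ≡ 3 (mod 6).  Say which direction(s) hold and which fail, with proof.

[⇒] This fails: t = 0 gives 0 ≡ 0 (mod 3) but 0 ≡ 0 (mod 5), so the conjunction on the right does not hold.

[⇐] Conversely, if t ≡ 2 (mod 5) and t ≡ 3 (mod 6), then by the Chinese remainder theorem t ≡ 27 (mod 30). Since 27 ≡ 0 (mod 3) and 3 ∣ 30, we get t ≡ 0 (mod 3).

Not equivalent: only (⇐) holds.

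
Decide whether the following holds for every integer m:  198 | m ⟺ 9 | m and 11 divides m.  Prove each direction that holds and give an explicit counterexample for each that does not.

Only the forward direction holds.

Forward direction. If 198 ∣ m, write m = 198q. Since 198 = 22·9, m = 9·(22q), so 9 ∣ m; and since 198 = 18·11, m = 11·(18q), so 11 ∣ m.

Converse. This fails: take m = 99. Both 9 ∣ 99 and 11 ∣ 99, yet 99 is not a multiple of 198 (since 99 = 0·198 + 99), so 198 ∤ 99.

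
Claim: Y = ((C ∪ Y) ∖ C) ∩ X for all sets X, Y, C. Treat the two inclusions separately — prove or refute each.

(⟸) Let x ∈ ((C ∪ Y) ∖ C) ∩ X. Then x ∈ X ∩ Y and x ∉ C, from which x ∈ Y.

(⟹) This inclusion fails. Take X = ∅, Y = {1}, C = ∅; then 1 ∈ Y but 1 ∉ ((C ∪ Y) ∖ C) ∩ X.

(⊆) fails; (⊇) holds.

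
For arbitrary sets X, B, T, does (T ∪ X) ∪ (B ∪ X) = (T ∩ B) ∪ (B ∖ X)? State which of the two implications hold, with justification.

(⊆) This inclusion fails. Take X = {1}, B = ∅, T = ∅; then 1 ∈ (T ∪ X) ∪ (B ∪ X) but 1 ∉ (T ∩ B) ∪ (B ∖ X).

(⊇) Let x ∈ (T ∩ B) ∪ (B ∖ X). Then either x ∈ B and x ∉ X, T; or x ∈ B ∩ T and x ∉ X; or x ∈ X ∩ B ∩ T. In each case x ∈ (T ∪ X) ∪ (B ∪ X), so (T ∩ B) ∪ (B ∖ X) ⊆ (T ∪ X) ∪ (B ∪ X).

The sets are not equal: only the reverse inclusion holds.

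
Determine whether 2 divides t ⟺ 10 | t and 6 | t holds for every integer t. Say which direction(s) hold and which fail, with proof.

Not equivalent: only (⇐) holds.

[⇒] This fails: take t = 2. Certainly 2 ∣ 2, but 10 ∤ 2.

[⇐] Suppose 10 ∣ t and 6 ∣ t. Any common multiple of 10 and 6 is a multiple of their lcm; here lcm(10, 6) = 10·6/gcd(10, 6) = 60/2 = 30, so 30 ∣ t. Since 2 ∣ 30, it follows that 2 ∣ t.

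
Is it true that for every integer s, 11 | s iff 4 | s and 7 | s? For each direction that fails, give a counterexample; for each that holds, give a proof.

(→) This fails: take s = 11. Certainly 11 ∣ 11, but 4 ∤ 11.

(←) This fails: take s = 28. Both 4 ∣ 28 and 7 ∣ 28, yet 28 is not a multiple of 11 (since 28 = 2·11 + 6), so 11 ∤ 28.

Neither implication holds.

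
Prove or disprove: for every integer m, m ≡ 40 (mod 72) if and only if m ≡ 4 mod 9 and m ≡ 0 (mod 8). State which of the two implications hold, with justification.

(⟸) If m ≡ 4 (mod 9) and m ≡ 0 (mod 8), then by the Chinese remainder theorem m ≡ 40 (mod 72). This is exactly m ≡ 40 (mod 72).

(⟹) Suppose m ≡ 40 (mod 72); write m = 72j + 40. Since 9 ∣ 72, reducing mod 9 gives m ≡ 40 ≡ 4 (mod 9); since 8 ∣ 72, reducing mod 8 gives m ≡ 40 ≡ 0 (mod 8).

Equivalent; both directions hold.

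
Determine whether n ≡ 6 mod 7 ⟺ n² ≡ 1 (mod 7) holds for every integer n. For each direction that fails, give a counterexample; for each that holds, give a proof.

The forward direction holds; the converse fails.

[⇐] This fails: take n = 1. Then 1² = 1 ≡ 1 (mod 7), yet 1 ≡ 1 (mod 7), not 6.

[⇒] Suppose n ≡ 6 mod 7. Write n = 7j + 6. Then (7j + 6)² = 49j² + 84j + 36 = 7(7j² + 12j + 5) + 1, so n² ≡ 1 (mod 7).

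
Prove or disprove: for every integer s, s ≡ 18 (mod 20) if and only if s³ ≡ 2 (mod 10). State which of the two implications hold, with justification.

(⇒) Suppose s ≡ 18 (mod 20). Then s³ ≡ 18³ = 5832 (mod 20), and since 10 ∣ 20, also s³ ≡ 2 (mod 10).

(⇐) This fails: take s = 8. Then 8³ = 512 ≡ 2 (mod 10), yet 8 ≡ 8 (mod 20), not 18.

Only the forward direction holds.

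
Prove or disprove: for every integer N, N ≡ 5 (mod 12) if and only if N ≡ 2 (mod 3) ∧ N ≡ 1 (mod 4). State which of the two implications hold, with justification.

Both implications hold.

(⇐) If N ≡ 2 (mod 3) and N ≡ 1 (mod 4), then by the Chinese remainder theorem N ≡ 5 (mod 12). This is exactly N ≡ 5 (mod 12).

(⇒) Suppose N ≡ 5 (mod 12); write N = 12j + 5. Since 3 ∣ 12, reducing mod 3 gives N ≡ 5 ≡ 2 (mod 3); since 4 ∣ 12, reducing mod 4 gives N ≡ 5 ≡ 1 (mod 4).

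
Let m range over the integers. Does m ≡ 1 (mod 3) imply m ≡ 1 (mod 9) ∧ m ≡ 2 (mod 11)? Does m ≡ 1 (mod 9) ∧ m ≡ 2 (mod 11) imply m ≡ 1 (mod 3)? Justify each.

The forward direction fails; the converse holds.

(→) This fails: m = 1 gives 1 ≡ 1 (mod 3) but 1 ≡ 1 (mod 11), so the conjunction on the right does not hold.

(←) Conversely, if m ≡ 1 (mod 9) and m ≡ 2 (mod 11), then by the Chinese remainder theorem m ≡ 46 (mod 99). Since 46 ≡ 1 (mod 3) and 3 ∣ 99, we get m ≡ 1 (mod 3).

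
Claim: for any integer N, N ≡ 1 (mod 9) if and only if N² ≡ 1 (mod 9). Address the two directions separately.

Not equivalent: only (⇒) holds.

(→) Suppose N ≡ 1 (mod 9). Write N = 9j + 1. Then (9j + 1)² = 81j² + 18j + 1 = 9(9j² + 2j) + 1, so N² ≡ 1 (mod 9).

(←) This fails: take N = 8. Then 8² = 64 ≡ 1 (mod 9), yet 8 ≡ 8 (mod 9), not 1.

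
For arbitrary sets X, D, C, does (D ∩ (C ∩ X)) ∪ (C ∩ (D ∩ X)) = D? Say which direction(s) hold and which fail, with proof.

(⊆) Let x ∈ (D ∩ (C ∩ X)) ∪ (C ∩ (D ∩ X)). Then x ∈ X ∩ D ∩ C, from which x ∈ D.

(⊇) This inclusion fails. Take X = ∅, D = {1}, C = ∅; then 1 ∈ D but 1 ∉ (D ∩ (C ∩ X)) ∪ (C ∩ (D ∩ X)).

Only the forward inclusion holds.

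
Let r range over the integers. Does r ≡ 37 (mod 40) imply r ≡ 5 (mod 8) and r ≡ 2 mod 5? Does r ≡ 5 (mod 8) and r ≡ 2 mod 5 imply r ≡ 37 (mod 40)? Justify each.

(⟸) If r ≡ 5 (mod 8) and r ≡ 2 (mod 5), then by the Chinese remainder theorem r ≡ 37 (mod 40). This is exactly r ≡ 37 (mod 40).

(⟹) Suppose r ≡ 37 (mod 40); write r = 40j + 37. Since 8 ∣ 40, reducing mod 8 gives r ≡ 37 ≡ 5 (mod 8); since 5 ∣ 40, reducing mod 5 gives r ≡ 37 ≡ 2 (mod 5).

The biconditional holds.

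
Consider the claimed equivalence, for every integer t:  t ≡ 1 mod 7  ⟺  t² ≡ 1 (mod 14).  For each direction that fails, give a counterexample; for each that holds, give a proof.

(→) This fails: take t = 8. Then 8 ≡ 1 (mod 7), but 8² = 64 ≡ 8 (mod 14), not 1.

(←) This fails: take t = 13. Then 13² = 169 ≡ 1 (mod 14), yet 13 ≡ 6 (mod 7), not 1.

Neither direction holds.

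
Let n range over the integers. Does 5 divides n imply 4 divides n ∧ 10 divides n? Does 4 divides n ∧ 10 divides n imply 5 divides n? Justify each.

(→) This fails: take n = 5. Certainly 5 ∣ 5, but 4 ∤ 5.

(←) Suppose 4 ∣ n and 10 ∣ n. Any common multiple of 4 and 10 is a multiple of their lcm; here lcm(4, 10) = 4·10/gcd(4, 10) = 40/2 = 20, so 20 ∣ n. Since 5 ∣ 20, it follows that 5 ∣ n.

Only the converse holds.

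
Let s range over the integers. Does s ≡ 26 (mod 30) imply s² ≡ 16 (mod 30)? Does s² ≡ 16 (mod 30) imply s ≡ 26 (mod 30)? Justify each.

(⇒) Suppose s ≡ 26 (mod 30). Write s = 30j + 26. Then (30j + 26)² = 900j² + 1560j + 676 = 30(30j² + 52j + 22) + 16, so s² ≡ 16 (mod 30).

(⇐) This fails: take s = 4. Then 4² = 16 ≡ 16 (mod 30), yet 4 ≡ 4 (mod 30), not 26.

Not equivalent: only (⇒) holds.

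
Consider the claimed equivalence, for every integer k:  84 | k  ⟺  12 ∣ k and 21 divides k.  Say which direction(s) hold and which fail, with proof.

Both directions hold.

(→) If 84 ∣ k, write k = 84q. Since 84 = 7·12, k = 12·(7q), so 12 ∣ k; and since 84 = 4·21, k = 21·(4q), so 21 ∣ k.

(←) Suppose 12 ∣ k and 21 ∣ k. Any common multiple of 12 and 21 is a multiple of their lcm; here lcm(12, 21) = 12·21/gcd(12, 21) = 252/3 = 84, so 84 ∣ k.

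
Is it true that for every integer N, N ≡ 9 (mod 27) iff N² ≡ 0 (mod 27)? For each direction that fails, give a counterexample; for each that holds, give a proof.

(⇒) holds; (⇐) fails.

(⇒) Suppose N ≡ 9 (mod 27). Write N = 27j + 9. Then (27j + 9)² = 729j² + 486j + 81 = 27(27j² + 18j + 3) + 0, so N² ≡ 0 (mod 27).

(⇐) This fails: take N = 0. Then 0² = 0 ≡ 0 (mod 27), yet 0 ≡ 0 (mod 27), not 9.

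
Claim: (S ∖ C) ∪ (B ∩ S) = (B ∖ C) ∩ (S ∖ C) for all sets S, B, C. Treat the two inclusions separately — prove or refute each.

(⊆) fails; (⊇) holds.

(⊆) This inclusion fails. Take S = {1}, B = ∅, C = ∅; then 1 ∈ (S ∖ C) ∪ (B ∩ S) but 1 ∉ (B ∖ C) ∩ (S ∖ C).

(⊇) Let x ∈ (B ∖ C) ∩ (S ∖ C). Then x ∈ S ∩ B and x ∉ C, from which x ∈ (S ∖ C) ∪ (B ∩ S).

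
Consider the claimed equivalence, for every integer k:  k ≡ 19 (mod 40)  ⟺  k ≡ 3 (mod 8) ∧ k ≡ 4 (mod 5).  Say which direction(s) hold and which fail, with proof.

Both directions hold; the statement is true.

Forward direction. Suppose k ≡ 19 (mod 40); write k = 40j + 19. Since 8 ∣ 40, reducing mod 8 gives k ≡ 19 ≡ 3 (mod 8); since 5 ∣ 40, reducing mod 5 gives k ≡ 19 ≡ 4 (mod 5).

Converse. If k ≡ 3 (mod 8) and k ≡ 4 (mod 5), then by the Chinese remainder theorem k ≡ 19 (mod 40). This is exactly k ≡ 19 (mod 40).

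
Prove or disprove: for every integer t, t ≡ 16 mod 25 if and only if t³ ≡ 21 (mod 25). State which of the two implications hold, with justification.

Both implications hold.

Forward direction. Suppose t ≡ 16 mod 25. Write t = 25j + 16. Then (25j + 16)³ = 15625j³ + 30000j² + 19200j + 4096 = 25(625j³ + 1200j² + 768j + 163) + 21, so t³ ≡ 21 (mod 25).

Converse. Suppose t³ ≡ 21 (mod 25). The only residue r in {0, …, 24} with r³ ≡ 21 (mod 25) is r = 16, so t ≡ 16 (mod 25).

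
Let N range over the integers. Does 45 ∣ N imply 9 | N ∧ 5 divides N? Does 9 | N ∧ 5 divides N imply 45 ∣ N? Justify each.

Both directions hold; the statement is true.

[⇐] Suppose 9 ∣ N and 5 ∣ N. Any common multiple of 9 and 5 is a multiple of their lcm; here gcd(9, 5) = 1, so lcm(9, 5) = 9·5 = 45, so 45 ∣ N.

[⇒] If 45 ∣ N, write N = 45q. Since 45 = 5·9, N = 9·(5q), so 9 ∣ N; and since 45 = 9·5, N = 5·(9q), so 5 ∣ N.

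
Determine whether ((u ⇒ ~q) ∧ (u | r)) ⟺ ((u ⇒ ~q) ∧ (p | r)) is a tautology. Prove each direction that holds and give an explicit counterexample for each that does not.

(⇒) This fails. Under p = F, u = T, q = F, r = F, the left side is true but the right side is false.

(⇐) This fails. Under p = T, u = F, q = F, r = F, the left side is false but the right side is true.

(⇒) fails and (⇐) fails.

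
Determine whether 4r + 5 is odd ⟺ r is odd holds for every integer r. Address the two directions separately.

(⟹) This fails: take r = 6. Then 4r + 5 = 29, which is odd, yet r = 6 is even, not odd.

(⟸) Suppose r is odd. Since 4 is even, 4r is even for every r, so 4r + 5 has the same parity as 5, which is odd. Hence 4r + 5 is odd.

(⇒) fails; (⇐) holds.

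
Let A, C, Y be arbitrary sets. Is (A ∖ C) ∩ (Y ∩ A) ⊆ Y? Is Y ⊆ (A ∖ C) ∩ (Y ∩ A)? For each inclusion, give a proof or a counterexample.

(⟹) Let x ∈ (A ∖ C) ∩ (Y ∩ A). Then x ∈ A ∩ Y and x ∉ C, from which x ∈ Y.

(⟸) This inclusion fails. Take A = ∅, C = ∅, Y = {1}; then 1 ∈ Y but 1 ∉ (A ∖ C) ∩ (Y ∩ A).

The sets are not equal: only the forward inclusion holds.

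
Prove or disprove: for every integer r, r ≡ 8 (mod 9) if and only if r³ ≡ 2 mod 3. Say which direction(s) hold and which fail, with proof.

Only the forward direction holds.

(⟸) This fails: take r = 2. Then 2³ = 8 ≡ 2 (mod 3), yet 2 ≡ 2 (mod 9), not 8.

(⟹) Suppose r ≡ 8 (mod 9). Then r³ ≡ 8³ = 512 (mod 9), and since 3 ∣ 9, also r³ ≡ 2 (mod 3).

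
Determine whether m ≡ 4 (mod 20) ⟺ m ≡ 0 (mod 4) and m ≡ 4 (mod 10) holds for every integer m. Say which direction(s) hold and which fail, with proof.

The biconditional holds.

(⟹) Suppose m ≡ 4 (mod 20); write m = 20j + 4. Since 4 ∣ 20, reducing mod 4 gives m ≡ 4 ≡ 0 (mod 4); since 10 ∣ 20, reducing mod 10 gives m ≡ 4 (mod 10).

(⟸) Conversely, if m ≡ 0 (mod 4) and m ≡ 4 (mod 10), then by the Chinese remainder theorem m ≡ 4 (mod 20). This is exactly m ≡ 4 (mod 20).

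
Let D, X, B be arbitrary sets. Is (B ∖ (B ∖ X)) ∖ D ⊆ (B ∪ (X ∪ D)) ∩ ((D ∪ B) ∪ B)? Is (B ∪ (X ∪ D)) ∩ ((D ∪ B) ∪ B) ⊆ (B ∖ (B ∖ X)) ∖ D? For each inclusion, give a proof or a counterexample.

(⟹) Let x ∈ (B ∖ (B ∖ X)) ∖ D. Then x ∈ X ∩ B and x ∉ D, from which x ∈ (B ∪ (X ∪ D)) ∩ ((D ∪ B) ∪ B).

(⟸) This inclusion fails. Take D = {1}, X = ∅, B = ∅; then 1 ∈ (B ∪ (X ∪ D)) ∩ ((D ∪ B) ∪ B) but 1 ∉ (B ∖ (B ∖ X)) ∖ D.

Only the forward inclusion holds.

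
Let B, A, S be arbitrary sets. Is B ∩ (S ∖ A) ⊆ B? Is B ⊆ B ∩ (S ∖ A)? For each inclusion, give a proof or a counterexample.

(⊆) holds; (⊇) fails.

(⟹) Let x ∈ B ∩ (S ∖ A). Then x ∈ B ∩ S and x ∉ A, from which x ∈ B.

(⟸) This inclusion fails. Take B = {1}, A = ∅, S = ∅; then 1 ∈ B but 1 ∉ B ∩ (S ∖ A).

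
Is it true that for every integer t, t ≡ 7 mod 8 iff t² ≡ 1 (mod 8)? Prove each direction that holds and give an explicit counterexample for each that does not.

Forward direction. Suppose t ≡ 7 mod 8. Write t = 8j + 7. Then (8j + 7)² = 64j² + 112j + 49 = 8(8j² + 14j + 6) + 1, so t² ≡ 1 (mod 8).

Converse. This fails: take t = 1. Then 1² = 1 ≡ 1 (mod 8), yet 1 ≡ 1 (mod 8), not 7.

Only the forward implication holds.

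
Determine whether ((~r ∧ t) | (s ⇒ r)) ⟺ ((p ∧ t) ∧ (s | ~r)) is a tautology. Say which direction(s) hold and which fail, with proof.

(⟹) This fails. Under r = F, t = F, p = F, s = F, the left side is true but the right side is false.

(⟸) Assume the antecedent. If r is true, (~r ∧ t) | (s ⇒ r) reduces to true regardless of the other variables. If r is false, the antecedent forces (r = F, t = T, p = T, s = F) or (r = F, t = T, p = T, s = T), and (~r ∧ t) | (s ⇒ r) holds there. Either way (~r ∧ t) | (s ⇒ r) holds.

(⇒) fails; (⇐) holds.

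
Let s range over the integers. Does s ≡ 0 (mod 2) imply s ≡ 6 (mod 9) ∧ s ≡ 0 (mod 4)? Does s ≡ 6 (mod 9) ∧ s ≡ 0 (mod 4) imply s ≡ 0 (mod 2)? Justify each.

(⇒) fails; (⇐) holds.

(⇒) This fails: s = 0 gives 0 ≡ 0 (mod 2) but 0 ≡ 0 (mod 9), so the conjunction on the right does not hold.

(⇐) Conversely, if s ≡ 6 (mod 9) and s ≡ 0 (mod 4), then by the Chinese remainder theorem s ≡ 24 (mod 36). Since 24 ≡ 0 (mod 2) and 2 ∣ 36, we get s ≡ 0 (mod 2).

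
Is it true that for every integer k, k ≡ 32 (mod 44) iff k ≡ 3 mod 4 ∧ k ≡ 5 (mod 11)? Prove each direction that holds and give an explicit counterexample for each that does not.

(⇒) This fails: k = 32 gives 32 ≡ 32 (mod 44) but 32 ≡ 0 (mod 4), so the conjunction on the right does not hold.

(⇐) This fails: k = 27 satisfies both congruences on the right (27 ≡ 3 mod 4 and 27 ≡ 5 mod 11) yet 27 ≡ 27 (mod 44), not 32.

Neither direction holds.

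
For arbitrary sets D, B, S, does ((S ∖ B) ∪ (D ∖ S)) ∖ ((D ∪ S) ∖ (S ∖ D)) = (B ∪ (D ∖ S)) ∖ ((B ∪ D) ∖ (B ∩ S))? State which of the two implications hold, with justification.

(⊆) This inclusion fails. Take D = ∅, B = ∅, S = {1}; then 1 ∈ ((S ∖ B) ∪ (D ∖ S)) ∖ ((D ∪ S) ∖ (S ∖ D)) but 1 ∉ (B ∪ (D ∖ S)) ∖ ((B ∪ D) ∖ (B ∩ S)).

(⊇) This inclusion fails. Take D = ∅, B = {1}, S = {1}; then 1 ∈ (B ∪ (D ∖ S)) ∖ ((B ∪ D) ∖ (B ∩ S)) but 1 ∉ ((S ∖ B) ∪ (D ∖ S)) ∖ ((D ∪ S) ∖ (S ∖ D)).

(⊆) fails and (⊇) fails.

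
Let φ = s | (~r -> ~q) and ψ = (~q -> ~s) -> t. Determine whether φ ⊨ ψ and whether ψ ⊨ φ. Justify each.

Neither direction holds.

Forward direction. This fails. Under s = F, r = F, t = F, q = F, the left side is true but the right side is false.

Converse. This fails. Under s = F, r = F, t = T, q = T, the left side is false but the right side is true.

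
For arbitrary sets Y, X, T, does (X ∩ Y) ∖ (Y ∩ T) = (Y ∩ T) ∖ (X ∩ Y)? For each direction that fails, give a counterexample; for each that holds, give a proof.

Both inclusions fail.

Forward inclusion. This inclusion fails. Take Y = {1}, X = {1}, T = ∅; then 1 ∈ (X ∩ Y) ∖ (Y ∩ T) but 1 ∉ (Y ∩ T) ∖ (X ∩ Y).

Reverse inclusion. This inclusion fails. Take Y = {1}, X = ∅, T = {1}; then 1 ∈ (Y ∩ T) ∖ (X ∩ Y) but 1 ∉ (X ∩ Y) ∖ (Y ∩ T).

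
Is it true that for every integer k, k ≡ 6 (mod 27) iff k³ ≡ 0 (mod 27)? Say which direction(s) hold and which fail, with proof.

(⟹) Suppose k ≡ 6 (mod 27). Write k = 27j + 6. Then (27j + 6)³ = 19683j³ + 13122j² + 2916j + 216 = 27(729j³ + 486j² + 108j + 8) + 0, so k³ ≡ 0 (mod 27).

(⟸) This fails: take k = 0. Then 0³ = 0 ≡ 0 (mod 27), yet 0 ≡ 0 (mod 27), not 6.

(⇒) holds; (⇐) fails.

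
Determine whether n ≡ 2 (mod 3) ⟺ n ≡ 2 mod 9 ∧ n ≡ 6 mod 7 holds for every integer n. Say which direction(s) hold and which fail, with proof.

(⇒) This fails: n = 2 gives 2 ≡ 2 (mod 3) but 2 ≡ 2 (mod 7), so the conjunction on the right does not hold.

(⇐) Conversely, if n ≡ 2 (mod 9) and n ≡ 6 (mod 7), then by the Chinese remainder theorem n ≡ 20 (mod 63). Since 20 ≡ 2 (mod 3) and 3 ∣ 63, we get n ≡ 2 (mod 3).

Not equivalent: only (⇐) holds.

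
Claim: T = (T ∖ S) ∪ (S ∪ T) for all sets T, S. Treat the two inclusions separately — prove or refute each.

(⊇) This inclusion fails. Take T = ∅, S = {1}; then 1 ∈ (T ∖ S) ∪ (S ∪ T) but 1 ∉ T.

(⊆) Let x ∈ T. Then either x ∈ T and x ∉ S; or x ∈ T ∩ S. In each case x ∈ (T ∖ S) ∪ (S ∪ T), so T ⊆ (T ∖ S) ∪ (S ∪ T).

(⊆) holds; (⊇) fails.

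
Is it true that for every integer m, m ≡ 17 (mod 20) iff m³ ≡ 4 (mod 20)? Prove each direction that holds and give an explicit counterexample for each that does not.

[⇒] This fails: take m = 17. Then 17 ≡ 17 (mod 20), but 17³ = 4913 ≡ 13 (mod 20), not 4.

[⇐] This fails: take m = 4. Then 4³ = 64 ≡ 4 (mod 20), yet 4 ≡ 4 (mod 20), not 17.

Neither direction holds.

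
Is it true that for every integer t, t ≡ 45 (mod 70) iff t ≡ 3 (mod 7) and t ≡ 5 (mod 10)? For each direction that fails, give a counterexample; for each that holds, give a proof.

Both implications hold.

(←) If t ≡ 3 (mod 7) and t ≡ 5 (mod 10), then by the Chinese remainder theorem t ≡ 45 (mod 70). This is exactly t ≡ 45 (mod 70).

(→) Suppose t ≡ 45 (mod 70); write t = 70j + 45. Since 7 ∣ 70, reducing mod 7 gives t ≡ 45 ≡ 3 (mod 7); since 10 ∣ 70, reducing mod 10 gives t ≡ 45 ≡ 5 (mod 10).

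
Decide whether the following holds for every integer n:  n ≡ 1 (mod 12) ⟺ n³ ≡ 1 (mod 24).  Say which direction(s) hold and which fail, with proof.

(→) This fails: take n = 13. Then 13 ≡ 1 (mod 12), but 13³ = 2197 ≡ 13 (mod 24), not 1.

(←) Conversely, the residues r modulo 24 with r³ ≡ 1 (mod 24) are exactly {1}, and each is ≡ 1 (mod 12).

The forward direction fails; the converse holds.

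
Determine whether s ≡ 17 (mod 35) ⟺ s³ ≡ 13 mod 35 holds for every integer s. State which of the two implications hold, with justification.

Not equivalent: only (⇒) holds.

(⇒) Suppose s ≡ 17 (mod 35). Write s = 35j + 17. Then (35j + 17)³ = 42875j³ + 62475j² + 30345j + 4913 = 35(1225j³ + 1785j² + 867j + 140) + 13, so s³ ≡ 13 (mod 35).

(⇐) This fails: take s = 12. Then 12³ = 1728 ≡ 13 (mod 35), yet 12 ≡ 12 (mod 35), not 17.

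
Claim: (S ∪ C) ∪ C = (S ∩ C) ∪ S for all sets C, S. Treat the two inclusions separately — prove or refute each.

Only the reverse inclusion holds.

(⟹) This inclusion fails. Take C = {1}, S = ∅; then 1 ∈ (S ∪ C) ∪ C but 1 ∉ (S ∩ C) ∪ S.

(⟸) Let x ∈ (S ∩ C) ∪ S. Then either x ∈ S and x ∉ C; or x ∈ C ∩ S. In each case x ∈ (S ∪ C) ∪ C, so (S ∩ C) ∪ S ⊆ (S ∪ C) ∪ C.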